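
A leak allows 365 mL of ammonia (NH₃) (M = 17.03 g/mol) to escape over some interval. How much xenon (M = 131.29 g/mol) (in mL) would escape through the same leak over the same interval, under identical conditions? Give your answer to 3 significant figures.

131 mL

Since effusion rate ∝ 1/√M, rate_Xe/rate_NH₃ = √(M_NH₃/M_Xe) = √(17.03/131.29) = √0.1297 = 0.3602.
So the volume for Xe is 365 × 0.3602 = 131 mL.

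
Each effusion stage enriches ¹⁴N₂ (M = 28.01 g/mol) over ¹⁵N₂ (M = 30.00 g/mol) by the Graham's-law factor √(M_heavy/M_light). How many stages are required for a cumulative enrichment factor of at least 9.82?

67

Per stage α = (30.00/28.01)^(1/2) = 1.07105^0.5, giving ln α = 0.03432.
Need α^N ≥ 9.82 ⇒ N ≥ ln(9.82) / ln α = 2.284 / 0.03432 = 66.57.
Rounding up, N = 67 stages.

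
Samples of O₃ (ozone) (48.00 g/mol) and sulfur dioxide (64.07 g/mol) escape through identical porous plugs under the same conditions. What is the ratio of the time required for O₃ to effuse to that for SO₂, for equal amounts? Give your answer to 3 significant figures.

Since effusion rate ∝ 1/√M, t_O₃/t_SO₂ = √(M_O₃/M_SO₂) = √(48.00/64.07) = √0.7492 = 0.866.

0.866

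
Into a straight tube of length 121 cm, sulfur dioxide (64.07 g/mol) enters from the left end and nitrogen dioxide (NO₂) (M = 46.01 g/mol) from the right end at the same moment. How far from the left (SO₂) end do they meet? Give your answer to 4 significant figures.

55.50 cm

Distances travelled in equal time are proportional to diffusion rates, so d_SO₂/d_NO₂ = √(M_NO₂/M_SO₂) = √(46.01/64.07) = 0.8474.
With d_SO₂ + d_NO₂ = 121 cm, d_NO₂ = 121/(1 + 0.8474) = 65.50 cm.
d_SO₂ = 121 − 65.50 = 55.50 cm.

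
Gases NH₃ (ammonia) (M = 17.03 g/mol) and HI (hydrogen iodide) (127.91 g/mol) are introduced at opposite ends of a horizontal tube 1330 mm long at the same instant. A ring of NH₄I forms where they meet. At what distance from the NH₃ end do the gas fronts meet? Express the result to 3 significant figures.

974 mm

The fronts meet when d_NH₃ + d_HI = L with d_NH₃/d_HI = √(M_HI/M_NH₃) (Graham's law). Here √(M_HI/M_NH₃) = √(127.91/17.03) = 2.741.
With d_NH₃ + d_HI = 1330 mm, d_HI = 1330/(1 + 2.741) = 355.6 mm.
d_NH₃ = 1330 − 355.6 = 974 mm.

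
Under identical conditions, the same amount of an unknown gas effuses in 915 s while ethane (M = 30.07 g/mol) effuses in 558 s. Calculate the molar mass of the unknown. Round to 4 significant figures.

80.86 g/mol

Using Graham's law: t_X/t_C₂H₆ = √(M_X/M_C₂H₆).
915/558 = 1.640 = √(M_X/30.07)
M_X = 30.07 × 1.640² = 30.07 × 2.689 = 80.86 g/mol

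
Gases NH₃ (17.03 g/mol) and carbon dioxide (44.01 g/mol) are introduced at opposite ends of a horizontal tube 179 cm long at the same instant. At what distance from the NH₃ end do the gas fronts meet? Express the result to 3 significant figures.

110 cm

In equal time, each gas travels a distance ∝ its rate ∝ 1/√M, so d_NH₃/d_CO₂ = √(M_CO₂/M_NH₃) = √(44.01/17.03) = 1.608.
With d_NH₃ + d_CO₂ = 179 cm, d_CO₂ = 179/(1 + 1.608) = 68.65 cm.
d_NH₃ = 179 − 68.65 = 110 cm.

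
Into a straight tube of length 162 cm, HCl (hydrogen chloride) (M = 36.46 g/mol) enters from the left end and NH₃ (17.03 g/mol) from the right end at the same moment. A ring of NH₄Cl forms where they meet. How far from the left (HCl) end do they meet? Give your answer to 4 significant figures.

The fronts meet when d_HCl + d_NH₃ = L with d_HCl/d_NH₃ = √(M_NH₃/M_HCl) (Graham's law). Here √(M_NH₃/M_HCl) = √(17.03/36.46) = 0.6834.
With d_HCl + d_NH₃ = 162 cm, d_NH₃ = 162/(1 + 0.6834) = 96.23 cm.
d_HCl = 162 − 96.23 = 65.77 cm.

65.77 cm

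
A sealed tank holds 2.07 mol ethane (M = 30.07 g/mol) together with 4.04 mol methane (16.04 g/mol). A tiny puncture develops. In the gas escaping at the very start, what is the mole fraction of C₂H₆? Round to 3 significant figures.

0.272

Rate_i ∝ x_i/√M_i (Graham's law weighted by mole fraction), so the effusate composition follows n_i/√M_i.
So x_C₂H₆ in the escaping gas = (n_C₂H₆/√M_C₂H₆) / Σ(n_i/√M_i)
= (2.07/√30.07) / (2.07/√30.07 + 4.04/√16.04) = 0.3775/(0.3775 + 1.009) = 0.272.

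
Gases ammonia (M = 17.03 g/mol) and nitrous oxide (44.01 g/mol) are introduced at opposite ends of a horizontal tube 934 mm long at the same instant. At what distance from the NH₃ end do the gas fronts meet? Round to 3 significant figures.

576 mm

Graham's law gives d_NH₃/d_N₂O = rate_NH₃/rate_N₂O = √(M_N₂O/M_NH₃) = √(44.01/17.03) = 1.608.
With d_NH₃ + d_N₂O = 934 mm, d_N₂O = 934/(1 + 1.608) = 358.2 mm.
d_NH₃ = 934 − 358.2 = 576 mm.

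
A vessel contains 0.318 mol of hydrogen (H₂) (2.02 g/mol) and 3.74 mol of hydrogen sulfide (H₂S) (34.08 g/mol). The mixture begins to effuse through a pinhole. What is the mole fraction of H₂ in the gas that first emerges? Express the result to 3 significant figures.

Rate_i ∝ x_i/√M_i (Graham's law weighted by mole fraction), so the effusate composition follows n_i/√M_i.
x_H₂(eff) = (n_H₂/√M_H₂) / (n_H₂/√M_H₂ + n_H₂S/√M_H₂S)
= (0.318/√2.02) / (0.318/√2.02 + 3.74/√34.08) = 0.2237/(0.2237 + 0.6407) = 0.259.

0.259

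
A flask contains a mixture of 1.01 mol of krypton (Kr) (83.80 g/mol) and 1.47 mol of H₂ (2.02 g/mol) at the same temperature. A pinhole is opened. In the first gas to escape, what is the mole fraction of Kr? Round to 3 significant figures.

0.0964

Rate_i ∝ x_i/√M_i (Graham's law weighted by mole fraction), so the effusate composition follows n_i/√M_i.
So x_Kr in the escaping gas = (n_Kr/√M_Kr) / Σ(n_i/√M_i)
= (1.01/√83.80) / (1.01/√83.80 + 1.47/√2.02) = 0.1103/(0.1103 + 1.034) = 0.0964.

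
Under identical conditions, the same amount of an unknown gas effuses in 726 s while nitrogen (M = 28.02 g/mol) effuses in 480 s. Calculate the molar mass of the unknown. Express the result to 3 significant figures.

Graham's law gives t_X/t_N₂ = √(M_X/M_N₂).
726/480 = 1.512 = √(M_X/28.02)
M_X = 28.02 × 1.512² = 28.02 × 2.288 = 64.1 g/mol

64.1 g/mol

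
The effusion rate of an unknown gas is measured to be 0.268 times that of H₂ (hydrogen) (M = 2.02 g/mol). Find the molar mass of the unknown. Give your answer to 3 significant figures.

28.1 g/mol

From Graham's law, rate_X/rate_H₂ = √(M_H₂/M_X).
0.268 = √(2.02/M_X)
M_X = 2.02 / 0.268² = 2.02 / 0.07182 = 28.1 g/mol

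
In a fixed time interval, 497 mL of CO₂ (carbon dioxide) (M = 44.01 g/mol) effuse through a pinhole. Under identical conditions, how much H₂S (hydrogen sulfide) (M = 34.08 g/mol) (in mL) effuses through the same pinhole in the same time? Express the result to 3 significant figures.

565 mL

Graham's law gives rate_H₂S/rate_CO₂ = √(M_CO₂/M_H₂S) = √(44.01/34.08) = √1.291 = 1.136.
So the volume for H₂S is 497 × 1.136 = 565 mL.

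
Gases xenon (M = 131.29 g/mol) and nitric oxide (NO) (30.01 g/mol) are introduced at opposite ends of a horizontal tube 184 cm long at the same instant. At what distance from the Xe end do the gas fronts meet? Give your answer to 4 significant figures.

Distances travelled in equal time are proportional to diffusion rates, so d_Xe/d_NO = √(M_NO/M_Xe) = √(30.01/131.29) = 0.4781.
With d_Xe + d_NO = 184 cm, d_NO = 184/(1 + 0.4781) = 124.5 cm.
d_Xe = 184 − 124.5 = 59.52 cm.

59.52 cm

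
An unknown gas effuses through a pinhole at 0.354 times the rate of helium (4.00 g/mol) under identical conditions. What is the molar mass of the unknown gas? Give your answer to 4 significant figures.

Since effusion rate ∝ 1/√M, rate_X/rate_He = √(M_He/M_X).
0.354 = √(4.00/M_X)
M_X = 4.00 / 0.354² = 4.00 / 0.1253 = 31.92 g/mol

31.92 g/mol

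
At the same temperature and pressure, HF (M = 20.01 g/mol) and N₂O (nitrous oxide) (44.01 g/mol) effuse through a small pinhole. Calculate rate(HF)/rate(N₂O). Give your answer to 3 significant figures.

Using Graham's law: rate_HF/rate_N₂O = √(M_N₂O/M_HF) = √(44.01/20.01) = √2.199 = 1.48.

1.48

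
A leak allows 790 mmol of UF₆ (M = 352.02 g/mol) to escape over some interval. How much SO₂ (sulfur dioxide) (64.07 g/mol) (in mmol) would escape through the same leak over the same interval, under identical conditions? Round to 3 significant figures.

By Graham's law, rate_SO₂/rate_UF₆ = √(M_UF₆/M_SO₂) = √(352.02/64.07) = √5.494 = 2.344.
So the amount for SO₂ is 790 × 2.344 = 1850 mmol.

1850 mmol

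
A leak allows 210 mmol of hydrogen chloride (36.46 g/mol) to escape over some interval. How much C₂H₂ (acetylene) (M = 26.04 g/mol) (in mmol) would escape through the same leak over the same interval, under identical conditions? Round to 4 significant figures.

Graham's law gives rate_C₂H₂/rate_HCl = √(M_HCl/M_C₂H₂) = √(36.46/26.04) = √1.400 = 1.183.
So the amount for C₂H₂ is 210 × 1.183 = 248.5 mmol.

248.5 mmol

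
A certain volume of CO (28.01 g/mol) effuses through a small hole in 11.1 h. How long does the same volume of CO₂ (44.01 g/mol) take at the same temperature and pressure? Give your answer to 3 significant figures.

Graham's law gives t_CO₂/t_CO = √(M_CO₂/M_CO) = √(44.01/28.01) = √1.571 = 1.253.
So the time for CO₂ is 11.1 × 1.253 = 13.9 h.

13.9 h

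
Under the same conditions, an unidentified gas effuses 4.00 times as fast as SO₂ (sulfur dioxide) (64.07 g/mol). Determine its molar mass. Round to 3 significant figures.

4.00 g/mol

From Graham's law, rate_X/rate_SO₂ = √(M_SO₂/M_X).
4.00 = √(64.07/M_X)
M_X = 64.07 / 4.00² = 64.07 / 16.00 = 4.00 g/mol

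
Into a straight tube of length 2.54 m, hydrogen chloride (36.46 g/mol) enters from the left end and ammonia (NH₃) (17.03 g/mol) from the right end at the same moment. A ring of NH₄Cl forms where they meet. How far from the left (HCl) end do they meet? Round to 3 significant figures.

In equal time, each gas travels a distance ∝ its rate ∝ 1/√M, so d_HCl/d_NH₃ = √(M_NH₃/M_HCl) = √(17.03/36.46) = 0.6834.
With d_HCl + d_NH₃ = 2.54 m, d_NH₃ = 2.54/(1 + 0.6834) = 1.509 m.
d_HCl = 2.54 − 1.509 = 1.03 m.

1.03 m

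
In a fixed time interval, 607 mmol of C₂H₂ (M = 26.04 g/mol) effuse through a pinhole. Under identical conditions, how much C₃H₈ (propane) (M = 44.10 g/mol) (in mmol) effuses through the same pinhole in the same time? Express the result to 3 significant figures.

Since effusion rate ∝ 1/√M, rate_C₃H₈/rate_C₂H₂ = √(M_C₂H₂/M_C₃H₈) = √(26.04/44.10) = √0.5905 = 0.7684.
So the amount for C₃H₈ is 607 × 0.7684 = 466 mmol.

466 mmol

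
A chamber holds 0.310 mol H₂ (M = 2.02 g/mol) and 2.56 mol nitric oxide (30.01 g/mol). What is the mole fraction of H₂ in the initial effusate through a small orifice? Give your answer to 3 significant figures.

0.318

Effusion rate of each component ∝ n_i/√M_i (partial pressure × 1/√M).
Mole fraction of H₂ in the effusate = (n_H₂/√M_H₂) / (n_H₂/√M_H₂ + n_NO/√M_NO)
= (0.310/√2.02) / (0.310/√2.02 + 2.56/√30.01) = 0.2181/(0.2181 + 0.4673) = 0.318.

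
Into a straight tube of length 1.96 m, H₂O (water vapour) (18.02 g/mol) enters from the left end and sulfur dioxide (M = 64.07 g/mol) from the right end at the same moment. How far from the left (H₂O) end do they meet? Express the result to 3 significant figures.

Distances travelled in equal time are proportional to diffusion rates, so d_H₂O/d_SO₂ = √(M_SO₂/M_H₂O) = √(64.07/18.02) = 1.886.
With d_H₂O + d_SO₂ = 1.96 m, d_SO₂ = 1.96/(1 + 1.886) = 0.6792 m.
d_H₂O = 1.96 − 0.6792 = 1.28 m.

1.28 m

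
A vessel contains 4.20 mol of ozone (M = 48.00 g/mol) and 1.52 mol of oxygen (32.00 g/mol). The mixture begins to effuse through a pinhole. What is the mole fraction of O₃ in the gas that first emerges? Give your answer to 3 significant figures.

Effusion rate of each component ∝ n_i/√M_i (partial pressure × 1/√M).
So x_O₃ in the escaping gas = (n_O₃/√M_O₃) / Σ(n_i/√M_i)
= (4.20/√48.00) / (4.20/√48.00 + 1.52/√32.00) = 0.6062/(0.6062 + 0.2687) = 0.693.

0.693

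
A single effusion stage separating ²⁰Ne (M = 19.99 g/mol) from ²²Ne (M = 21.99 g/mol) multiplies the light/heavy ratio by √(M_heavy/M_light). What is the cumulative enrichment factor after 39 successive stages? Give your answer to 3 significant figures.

Overall factor = α^39 with α = √(21.99/19.99), i.e. (21.99/19.99)^(39/2).
= 1.10005^(39/2) = 6.42.

6.42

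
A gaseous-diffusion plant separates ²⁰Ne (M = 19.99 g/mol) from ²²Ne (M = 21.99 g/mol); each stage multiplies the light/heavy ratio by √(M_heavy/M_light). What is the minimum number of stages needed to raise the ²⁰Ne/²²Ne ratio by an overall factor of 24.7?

Per stage α = (21.99/19.99)^(1/2) = 1.10005^0.5, giving ln α = 0.04768.
Need α^N ≥ 24.7 ⇒ N ≥ ln(24.7) / ln α = 3.207 / 0.04768 = 67.26.
Minimum whole number of stages: N = 68.

68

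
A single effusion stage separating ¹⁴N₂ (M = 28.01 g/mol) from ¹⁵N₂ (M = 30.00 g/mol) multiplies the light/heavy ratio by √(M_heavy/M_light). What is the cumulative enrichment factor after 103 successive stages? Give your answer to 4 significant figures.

34.29

Each stage multiplies the ratio by α = √(30.00/28.01), so after 103 stages the overall factor is α^103 = (30.00/28.01)^(103/2).
= 1.07105^(103/2) = 34.29.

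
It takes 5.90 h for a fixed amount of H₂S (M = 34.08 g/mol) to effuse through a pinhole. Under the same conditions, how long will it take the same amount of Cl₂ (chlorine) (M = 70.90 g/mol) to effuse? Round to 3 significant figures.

Using Graham's law: t_Cl₂/t_H₂S = √(M_Cl₂/M_H₂S) = √(70.90/34.08) = √2.080 = 1.442.
So the time for Cl₂ is 5.90 × 1.442 = 8.51 h.

8.51 h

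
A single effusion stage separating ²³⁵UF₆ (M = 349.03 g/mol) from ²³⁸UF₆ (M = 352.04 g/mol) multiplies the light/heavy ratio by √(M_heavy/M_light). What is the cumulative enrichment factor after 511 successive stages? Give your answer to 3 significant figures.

After 511 stages the ratio has grown by (√(352.04/349.03))^511 = (352.04/349.03)^(511/2).
= 1.00862^(511/2) = 8.97.

8.97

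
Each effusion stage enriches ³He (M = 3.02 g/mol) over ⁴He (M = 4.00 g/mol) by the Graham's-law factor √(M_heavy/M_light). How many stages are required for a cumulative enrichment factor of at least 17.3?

With α = √(4.00/3.02) per stage, ln α = ½ ln(1.32450) = 0.1405.
Need α^N ≥ 17.3 ⇒ N ≥ ln(17.3) / ln α = 2.851 / 0.1405 = 20.29.
So at least 21 stages are needed.

21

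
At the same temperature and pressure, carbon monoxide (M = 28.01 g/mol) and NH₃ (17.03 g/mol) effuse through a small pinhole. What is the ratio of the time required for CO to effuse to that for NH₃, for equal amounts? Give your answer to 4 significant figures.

1.282

Since effusion rate ∝ 1/√M, t_CO/t_NH₃ = √(M_CO/M_NH₃) = √(28.01/17.03) = √1.645 = 1.282.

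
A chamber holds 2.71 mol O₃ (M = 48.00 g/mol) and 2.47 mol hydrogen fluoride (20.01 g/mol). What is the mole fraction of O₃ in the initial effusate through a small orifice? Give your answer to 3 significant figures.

0.415

The effusion rate of species i is ∝ p_i/√M_i ∝ n_i/√M_i.
So x_O₃ in the escaping gas = (n_O₃/√M_O₃) / Σ(n_i/√M_i)
= (2.71/√48.00) / (2.71/√48.00 + 2.47/√20.01) = 0.3912/(0.3912 + 0.5522) = 0.415.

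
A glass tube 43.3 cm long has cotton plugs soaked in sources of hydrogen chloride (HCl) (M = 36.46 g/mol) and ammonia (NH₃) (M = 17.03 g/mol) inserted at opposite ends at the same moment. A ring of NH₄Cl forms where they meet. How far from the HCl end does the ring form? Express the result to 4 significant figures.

17.58 cm

In equal time, each gas travels a distance ∝ its rate ∝ 1/√M, so d_HCl/d_NH₃ = √(M_NH₃/M_HCl) = √(17.03/36.46) = 0.6834.
With d_HCl + d_NH₃ = 43.3 cm, d_NH₃ = 43.3/(1 + 0.6834) = 25.72 cm.
d_HCl = 43.3 − 25.72 = 17.58 cm.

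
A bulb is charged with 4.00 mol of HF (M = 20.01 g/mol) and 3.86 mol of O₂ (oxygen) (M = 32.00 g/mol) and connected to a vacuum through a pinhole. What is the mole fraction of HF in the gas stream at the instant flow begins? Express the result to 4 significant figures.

0.5672

The effusion rate of species i is ∝ p_i/√M_i ∝ n_i/√M_i.
Mole fraction of HF in the effusate = (n_HF/√M_HF) / (n_HF/√M_HF + n_O₂/√M_O₂)
= (4.00/√20.01) / (4.00/√20.01 + 3.86/√32.00) = 0.8942/(0.8942 + 0.6824) = 0.5672.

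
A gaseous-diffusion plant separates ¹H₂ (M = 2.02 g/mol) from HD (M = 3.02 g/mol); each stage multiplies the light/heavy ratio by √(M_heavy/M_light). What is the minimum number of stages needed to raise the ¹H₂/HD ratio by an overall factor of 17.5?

15

Per stage α = (3.02/2.02)^(1/2) = 1.49505^0.5, giving ln α = 0.2011.
Need α^N ≥ 17.5 ⇒ N ≥ ln(17.5) / ln α = 2.862 / 0.2011 = 14.23.
Minimum whole number of stages: N = 15.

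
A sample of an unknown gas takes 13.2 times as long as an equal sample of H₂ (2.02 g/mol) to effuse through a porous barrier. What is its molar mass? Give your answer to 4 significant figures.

352.0 g/mol

Since effusion rate ∝ 1/√M, t_X/t_H₂ = √(M_X/M_H₂).
13.2 = √(M_X/2.02)
M_X = 2.02 × 13.2² = 2.02 × 174.2 = 352.0 g/mol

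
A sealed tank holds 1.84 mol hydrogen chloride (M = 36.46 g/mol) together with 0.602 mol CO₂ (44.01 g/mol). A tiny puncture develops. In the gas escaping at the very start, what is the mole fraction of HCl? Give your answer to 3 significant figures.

The effusion rate of species i is ∝ p_i/√M_i ∝ n_i/√M_i.
Mole fraction of HCl in the effusate = (n_HCl/√M_HCl) / (n_HCl/√M_HCl + n_CO₂/√M_CO₂)
= (1.84/√36.46) / (1.84/√36.46 + 0.602/√44.01) = 0.3047/(0.3047 + 0.09074) = 0.771.

0.771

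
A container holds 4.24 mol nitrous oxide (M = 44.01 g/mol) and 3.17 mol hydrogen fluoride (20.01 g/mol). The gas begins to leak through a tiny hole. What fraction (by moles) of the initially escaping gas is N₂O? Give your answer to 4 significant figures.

0.4742

Effusion rate of each component ∝ n_i/√M_i (partial pressure × 1/√M).
Mole fraction of N₂O in the effusate = (n_N₂O/√M_N₂O) / (n_N₂O/√M_N₂O + n_HF/√M_HF)
= (4.24/√44.01) / (4.24/√44.01 + 3.17/√20.01) = 0.6391/(0.6391 + 0.7087) = 0.4742.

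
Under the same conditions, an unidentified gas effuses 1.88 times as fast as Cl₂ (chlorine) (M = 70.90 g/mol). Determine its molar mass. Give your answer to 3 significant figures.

Since effusion rate ∝ 1/√M, rate_X/rate_Cl₂ = √(M_Cl₂/M_X).
1.88 = √(70.90/M_X)
M_X = 70.90 / 1.88² = 70.90 / 3.534 = 20.1 g/mol

20.1 g/mol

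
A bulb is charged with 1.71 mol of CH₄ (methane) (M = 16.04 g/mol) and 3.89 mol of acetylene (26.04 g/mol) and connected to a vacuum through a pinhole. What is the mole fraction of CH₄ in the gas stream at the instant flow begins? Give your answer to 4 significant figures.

Each component's effusion rate ∝ (its partial pressure)·(1/√M) ∝ n_i/√M_i.
x_CH₄(eff) = (n_CH₄/√M_CH₄) / (n_CH₄/√M_CH₄ + n_C₂H₂/√M_C₂H₂)
= (1.71/√16.04) / (1.71/√16.04 + 3.89/√26.04) = 0.4270/(0.4270 + 0.7623) = 0.3590.

0.3590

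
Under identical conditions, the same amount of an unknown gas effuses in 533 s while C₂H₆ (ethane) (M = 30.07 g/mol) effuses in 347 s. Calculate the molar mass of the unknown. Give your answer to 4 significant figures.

70.95 g/mol

By Graham's law, t_X/t_C₂H₆ = √(M_X/M_C₂H₆).
533/347 = 1.536 = √(M_X/30.07)
M_X = 30.07 × 1.536² = 30.07 × 2.359 = 70.95 g/mol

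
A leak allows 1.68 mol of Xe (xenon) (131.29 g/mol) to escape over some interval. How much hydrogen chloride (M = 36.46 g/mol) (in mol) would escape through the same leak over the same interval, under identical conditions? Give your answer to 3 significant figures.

3.19 mol

Graham's law gives rate_HCl/rate_Xe = √(M_Xe/M_HCl) = √(131.29/36.46) = √3.601 = 1.898.
So the amount for HCl is 1.68 × 1.898 = 3.19 mol.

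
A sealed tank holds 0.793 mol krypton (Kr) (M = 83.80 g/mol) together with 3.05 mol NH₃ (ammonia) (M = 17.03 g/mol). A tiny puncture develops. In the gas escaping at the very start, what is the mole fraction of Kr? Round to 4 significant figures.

0.1049

Effusion rate of each component ∝ n_i/√M_i (partial pressure × 1/√M).
x_Kr(eff) = (n_Kr/√M_Kr) / (n_Kr/√M_Kr + n_NH₃/√M_NH₃)
= (0.793/√83.80) / (0.793/√83.80 + 3.05/√17.03) = 0.08663/(0.08663 + 0.7391) = 0.1049.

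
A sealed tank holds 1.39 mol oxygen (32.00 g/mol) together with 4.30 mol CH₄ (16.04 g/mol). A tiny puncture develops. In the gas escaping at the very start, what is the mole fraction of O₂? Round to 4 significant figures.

The effusion rate of species i is ∝ p_i/√M_i ∝ n_i/√M_i.
x_O₂(eff) = (n_O₂/√M_O₂) / (n_O₂/√M_O₂ + n_CH₄/√M_CH₄)
= (1.39/√32.00) / (1.39/√32.00 + 4.30/√16.04) = 0.2457/(0.2457 + 1.074) = 0.1862.

0.1862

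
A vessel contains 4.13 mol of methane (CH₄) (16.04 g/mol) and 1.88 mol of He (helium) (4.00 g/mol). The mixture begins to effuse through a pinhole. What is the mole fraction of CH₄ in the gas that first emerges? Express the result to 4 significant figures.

Each component's effusion rate ∝ (its partial pressure)·(1/√M) ∝ n_i/√M_i.
So x_CH₄ in the escaping gas = (n_CH₄/√M_CH₄) / Σ(n_i/√M_i)
= (4.13/√16.04) / (4.13/√16.04 + 1.88/√4.00) = 1.031/(1.031 + 0.9400) = 0.5231.

0.5231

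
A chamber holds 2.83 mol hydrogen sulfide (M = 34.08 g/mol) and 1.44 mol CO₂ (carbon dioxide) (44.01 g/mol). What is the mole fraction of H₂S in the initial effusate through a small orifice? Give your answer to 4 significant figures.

0.6907

Effusion rate of each component ∝ n_i/√M_i (partial pressure × 1/√M).
So x_H₂S in the escaping gas = (n_H₂S/√M_H₂S) / Σ(n_i/√M_i)
= (2.83/√34.08) / (2.83/√34.08 + 1.44/√44.01) = 0.4848/(0.4848 + 0.2171) = 0.6907.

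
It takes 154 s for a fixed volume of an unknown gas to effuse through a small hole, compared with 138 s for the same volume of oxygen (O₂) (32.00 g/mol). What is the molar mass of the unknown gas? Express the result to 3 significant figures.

Graham's law gives t_X/t_O₂ = √(M_X/M_O₂).
154/138 = 1.116 = √(M_X/32.00)
M_X = 32.00 × 1.116² = 32.00 × 1.245 = 39.9 g/mol

39.9 g/mol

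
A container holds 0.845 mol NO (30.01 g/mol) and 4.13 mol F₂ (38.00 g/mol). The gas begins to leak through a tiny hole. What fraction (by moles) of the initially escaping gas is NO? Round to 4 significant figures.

0.1871

Effusion rate of each component ∝ n_i/√M_i (partial pressure × 1/√M).
x_NO(eff) = (n_NO/√M_NO) / (n_NO/√M_NO + n_F₂/√M_F₂)
= (0.845/√30.01) / (0.845/√30.01 + 4.13/√38.00) = 0.1542/(0.1542 + 0.6700) = 0.1871.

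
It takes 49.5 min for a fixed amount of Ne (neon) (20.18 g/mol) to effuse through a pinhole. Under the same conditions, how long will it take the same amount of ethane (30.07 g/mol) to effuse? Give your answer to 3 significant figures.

Using Graham's law: t_C₂H₆/t_Ne = √(M_C₂H₆/M_Ne) = √(30.07/20.18) = √1.490 = 1.221.
So the time for C₂H₆ is 49.5 × 1.221 = 60.4 min.

60.4 min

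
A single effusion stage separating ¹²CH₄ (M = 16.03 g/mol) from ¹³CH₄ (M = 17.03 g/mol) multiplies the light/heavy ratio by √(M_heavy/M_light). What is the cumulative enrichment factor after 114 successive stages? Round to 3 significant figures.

31.5

The single-stage factor is √(M_heavy/M_light), so 114 stages give [√(17.03/16.03)]^114 = (17.03/16.03)^(114/2).
= 1.06238^57 = 31.5.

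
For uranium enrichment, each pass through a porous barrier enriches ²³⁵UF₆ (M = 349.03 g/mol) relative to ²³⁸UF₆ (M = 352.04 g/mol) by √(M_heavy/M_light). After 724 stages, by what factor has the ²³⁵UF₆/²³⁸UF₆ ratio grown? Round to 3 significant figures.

22.4

Each stage multiplies the ratio by α = √(352.04/349.03), so after 724 stages the overall factor is α^724 = (352.04/349.03)^(724/2).
= 1.00862^362 = 22.4.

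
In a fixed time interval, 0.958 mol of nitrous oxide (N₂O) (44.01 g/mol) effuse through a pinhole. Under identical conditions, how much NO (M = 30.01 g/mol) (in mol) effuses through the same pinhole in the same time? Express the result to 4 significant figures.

1.160 mol

Since effusion rate ∝ 1/√M, rate_NO/rate_N₂O = √(M_N₂O/M_NO) = √(44.01/30.01) = √1.467 = 1.211.
So the amount for NO is 0.958 × 1.211 = 1.160 mol.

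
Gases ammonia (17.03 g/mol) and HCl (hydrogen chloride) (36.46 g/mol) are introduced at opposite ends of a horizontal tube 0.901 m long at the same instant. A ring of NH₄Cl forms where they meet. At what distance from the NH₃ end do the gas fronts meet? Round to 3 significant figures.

0.535 m

The fronts meet when d_NH₃ + d_HCl = L with d_NH₃/d_HCl = √(M_HCl/M_NH₃) (Graham's law). Here √(M_HCl/M_NH₃) = √(36.46/17.03) = 1.463.
With d_NH₃ + d_HCl = 0.901 m, d_HCl = 0.901/(1 + 1.463) = 0.3658 m.
d_NH₃ = 0.901 − 0.3658 = 0.535 m.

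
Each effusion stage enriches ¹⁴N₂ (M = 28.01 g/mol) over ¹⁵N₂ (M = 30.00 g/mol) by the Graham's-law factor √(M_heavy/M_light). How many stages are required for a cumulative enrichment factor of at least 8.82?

64

With α = √(30.00/28.01) per stage, ln α = ½ ln(1.07105) = 0.03432.
Need α^N ≥ 8.82 ⇒ N ≥ ln(8.82) / ln α = 2.177 / 0.03432 = 63.44.
Minimum whole number of stages: N = 64.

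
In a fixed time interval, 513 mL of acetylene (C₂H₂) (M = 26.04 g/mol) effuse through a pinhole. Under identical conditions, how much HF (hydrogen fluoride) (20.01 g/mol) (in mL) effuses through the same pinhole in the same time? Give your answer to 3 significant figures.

Graham's law gives rate_HF/rate_C₂H₂ = √(M_C₂H₂/M_HF) = √(26.04/20.01) = √1.301 = 1.141.
So the volume for HF is 513 × 1.141 = 585 mL.

585 mL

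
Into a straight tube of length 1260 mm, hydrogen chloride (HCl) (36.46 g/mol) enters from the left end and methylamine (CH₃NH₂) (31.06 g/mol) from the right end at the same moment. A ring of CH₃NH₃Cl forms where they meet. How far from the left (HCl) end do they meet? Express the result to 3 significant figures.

605 mm

Graham's law gives d_HCl/d_CH₃NH₂ = rate_HCl/rate_CH₃NH₂ = √(M_CH₃NH₂/M_HCl) = √(31.06/36.46) = 0.9230.
With d_HCl + d_CH₃NH₂ = 1260 mm, d_CH₃NH₂ = 1260/(1 + 0.9230) = 655.2 mm.
d_HCl = 1260 − 655.2 = 605 mm.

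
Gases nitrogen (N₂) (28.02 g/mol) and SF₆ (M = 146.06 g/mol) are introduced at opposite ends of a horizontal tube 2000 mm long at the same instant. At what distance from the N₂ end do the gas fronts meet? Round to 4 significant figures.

1391 mm

Distances travelled in equal time are proportional to diffusion rates, so d_N₂/d_SF₆ = √(M_SF₆/M_N₂) = √(146.06/28.02) = 2.283.
With d_N₂ + d_SF₆ = 2000 mm, d_SF₆ = 2000/(1 + 2.283) = 609.2 mm.
d_N₂ = 2000 − 609.2 = 1391 mm.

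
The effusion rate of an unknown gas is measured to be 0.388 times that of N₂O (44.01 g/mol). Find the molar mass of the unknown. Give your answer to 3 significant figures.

Since effusion rate ∝ 1/√M, rate_X/rate_N₂O = √(M_N₂O/M_X).
0.388 = √(44.01/M_X)
M_X = 44.01 / 0.388² = 44.01 / 0.1505 = 292 g/mol

292 g/mol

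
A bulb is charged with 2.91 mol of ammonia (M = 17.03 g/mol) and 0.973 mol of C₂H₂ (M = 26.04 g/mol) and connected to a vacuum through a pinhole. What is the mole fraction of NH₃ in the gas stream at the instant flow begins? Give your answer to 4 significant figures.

Rate_i ∝ x_i/√M_i (Graham's law weighted by mole fraction), so the effusate composition follows n_i/√M_i.
x_NH₃(eff) = (n_NH₃/√M_NH₃) / (n_NH₃/√M_NH₃ + n_C₂H₂/√M_C₂H₂)
= (2.91/√17.03) / (2.91/√17.03 + 0.973/√26.04) = 0.7052/(0.7052 + 0.1907) = 0.7872.

0.7872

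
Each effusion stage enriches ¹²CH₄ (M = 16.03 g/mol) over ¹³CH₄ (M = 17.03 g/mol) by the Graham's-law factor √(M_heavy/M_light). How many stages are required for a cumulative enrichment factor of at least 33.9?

117

Single-stage factor α = √(17.03/16.03), so ln α = ½ ln(1.06238) = 0.03026.
Need α^N ≥ 33.9 ⇒ N ≥ ln(33.9) / ln α = 3.523 / 0.03026 = 116.45.
So at least 117 stages are needed.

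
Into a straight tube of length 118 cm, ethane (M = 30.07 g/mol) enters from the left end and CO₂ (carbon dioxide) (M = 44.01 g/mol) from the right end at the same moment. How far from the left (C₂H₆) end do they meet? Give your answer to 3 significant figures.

The fronts meet when d_C₂H₆ + d_CO₂ = L with d_C₂H₆/d_CO₂ = √(M_CO₂/M_C₂H₆) (Graham's law). Here √(M_CO₂/M_C₂H₆) = √(44.01/30.07) = 1.210.
With d_C₂H₆ + d_CO₂ = 118 cm, d_CO₂ = 118/(1 + 1.210) = 53.40 cm.
d_C₂H₆ = 118 − 53.40 = 64.6 cm.

64.6 cm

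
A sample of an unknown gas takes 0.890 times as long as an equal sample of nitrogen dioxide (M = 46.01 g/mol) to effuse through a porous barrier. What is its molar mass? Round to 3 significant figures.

36.4 g/mol

Since effusion rate ∝ 1/√M, t_X/t_NO₂ = √(M_X/M_NO₂).
0.890 = √(M_X/46.01)
M_X = 46.01 × 0.890² = 46.01 × 0.7921 = 36.4 g/mol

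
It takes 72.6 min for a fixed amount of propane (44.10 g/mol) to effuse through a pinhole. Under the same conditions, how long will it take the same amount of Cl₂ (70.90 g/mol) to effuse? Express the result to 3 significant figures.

92.1 min

By Graham's law, t_Cl₂/t_C₃H₈ = √(M_Cl₂/M_C₃H₈) = √(70.90/44.10) = √1.608 = 1.268.
So the time for Cl₂ is 72.6 × 1.268 = 92.1 min.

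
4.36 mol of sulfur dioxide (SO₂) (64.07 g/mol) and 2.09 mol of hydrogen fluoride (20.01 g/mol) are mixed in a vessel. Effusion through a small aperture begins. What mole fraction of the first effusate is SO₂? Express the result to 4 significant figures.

0.5383

The effusion rate of species i is ∝ p_i/√M_i ∝ n_i/√M_i.
Mole fraction of SO₂ in the effusate = (n_SO₂/√M_SO₂) / (n_SO₂/√M_SO₂ + n_HF/√M_HF)
= (4.36/√64.07) / (4.36/√64.07 + 2.09/√20.01) = 0.5447/(0.5447 + 0.4672) = 0.5383.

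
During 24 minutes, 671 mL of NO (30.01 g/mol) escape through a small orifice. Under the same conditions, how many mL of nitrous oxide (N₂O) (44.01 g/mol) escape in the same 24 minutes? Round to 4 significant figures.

554.1 mL

Using Graham's law: rate_N₂O/rate_NO = √(M_NO/M_N₂O) = √(30.01/44.01) = √0.6819 = 0.8258.
So the volume for N₂O is 671 × 0.8258 = 554.1 mL.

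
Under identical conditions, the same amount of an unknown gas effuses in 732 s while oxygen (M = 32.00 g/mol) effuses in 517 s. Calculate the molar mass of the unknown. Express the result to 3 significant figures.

By Graham's law, t_X/t_O₂ = √(M_X/M_O₂).
732/517 = 1.416 = √(M_X/32.00)
M_X = 32.00 × 1.416² = 32.00 × 2.005 = 64.1 g/mol

64.1 g/mol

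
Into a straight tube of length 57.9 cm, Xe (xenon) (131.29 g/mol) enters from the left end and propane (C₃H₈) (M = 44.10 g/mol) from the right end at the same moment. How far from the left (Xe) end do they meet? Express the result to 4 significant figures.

Graham's law gives d_Xe/d_C₃H₈ = rate_Xe/rate_C₃H₈ = √(M_C₃H₈/M_Xe) = √(44.10/131.29) = 0.5796.
With d_Xe + d_C₃H₈ = 57.9 cm, d_C₃H₈ = 57.9/(1 + 0.5796) = 36.66 cm.
d_Xe = 57.9 − 36.66 = 21.24 cm.

21.24 cm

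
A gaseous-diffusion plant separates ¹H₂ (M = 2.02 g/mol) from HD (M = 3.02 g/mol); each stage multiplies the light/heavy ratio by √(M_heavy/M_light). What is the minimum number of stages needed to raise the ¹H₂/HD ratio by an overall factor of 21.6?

16

Single-stage factor α = √(3.02/2.02), so ln α = ½ ln(1.49505) = 0.2011.
Need α^N ≥ 21.6 ⇒ N ≥ ln(21.6) / ln α = 3.073 / 0.2011 = 15.28.
So at least 16 stages are needed.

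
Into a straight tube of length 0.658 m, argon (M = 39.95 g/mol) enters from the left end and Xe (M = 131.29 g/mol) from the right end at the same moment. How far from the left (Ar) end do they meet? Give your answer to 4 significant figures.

0.4241 m

Graham's law gives d_Ar/d_Xe = rate_Ar/rate_Xe = √(M_Xe/M_Ar) = √(131.29/39.95) = 1.813.
With d_Ar + d_Xe = 0.658 m, d_Xe = 0.658/(1 + 1.813) = 0.2339 m.
d_Ar = 0.658 − 0.2339 = 0.4241 m.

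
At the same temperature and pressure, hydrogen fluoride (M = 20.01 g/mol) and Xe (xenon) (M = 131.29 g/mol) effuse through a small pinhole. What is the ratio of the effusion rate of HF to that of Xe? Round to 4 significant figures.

Graham's law gives rate_HF/rate_Xe = √(M_Xe/M_HF) = √(131.29/20.01) = √6.561 = 2.561.

2.561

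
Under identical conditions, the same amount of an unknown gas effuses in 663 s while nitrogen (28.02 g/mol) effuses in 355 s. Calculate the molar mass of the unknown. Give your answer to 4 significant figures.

97.73 g/mol

Using Graham's law: t_X/t_N₂ = √(M_X/M_N₂).
663/355 = 1.868 = √(M_X/28.02)
M_X = 28.02 × 1.868² = 28.02 × 3.488 = 97.73 g/mol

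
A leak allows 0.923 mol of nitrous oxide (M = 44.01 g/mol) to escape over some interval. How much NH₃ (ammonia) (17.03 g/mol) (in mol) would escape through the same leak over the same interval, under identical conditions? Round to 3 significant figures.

1.48 mol

From Graham's law, rate_NH₃/rate_N₂O = √(M_N₂O/M_NH₃) = √(44.01/17.03) = √2.584 = 1.608.
So the amount for NH₃ is 0.923 × 1.608 = 1.48 mol.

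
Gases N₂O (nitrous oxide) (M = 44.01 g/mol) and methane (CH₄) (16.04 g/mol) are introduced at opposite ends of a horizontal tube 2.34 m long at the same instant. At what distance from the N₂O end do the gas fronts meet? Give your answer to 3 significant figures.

0.881 m

The fronts meet when d_N₂O + d_CH₄ = L with d_N₂O/d_CH₄ = √(M_CH₄/M_N₂O) (Graham's law). Here √(M_CH₄/M_N₂O) = √(16.04/44.01) = 0.6037.
With d_N₂O + d_CH₄ = 2.34 m, d_CH₄ = 2.34/(1 + 0.6037) = 1.459 m.
d_N₂O = 2.34 − 1.459 = 0.881 m.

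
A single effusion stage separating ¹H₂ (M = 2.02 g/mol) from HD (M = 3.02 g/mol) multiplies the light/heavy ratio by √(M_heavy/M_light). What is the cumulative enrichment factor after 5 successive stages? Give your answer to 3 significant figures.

The single-stage factor is √(M_heavy/M_light), so 5 stages give [√(3.02/2.02)]^5 = (3.02/2.02)^(5/2).
= 1.49505^(5/2) = 2.73.

2.73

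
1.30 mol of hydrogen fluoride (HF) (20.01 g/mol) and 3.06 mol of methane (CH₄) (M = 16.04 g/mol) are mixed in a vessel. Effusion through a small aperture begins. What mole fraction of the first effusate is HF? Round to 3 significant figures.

0.276

Rate_i ∝ x_i/√M_i (Graham's law weighted by mole fraction), so the effusate composition follows n_i/√M_i.
So x_HF in the escaping gas = (n_HF/√M_HF) / Σ(n_i/√M_i)
= (1.30/√20.01) / (1.30/√20.01 + 3.06/√16.04) = 0.2906/(0.2906 + 0.7640) = 0.276.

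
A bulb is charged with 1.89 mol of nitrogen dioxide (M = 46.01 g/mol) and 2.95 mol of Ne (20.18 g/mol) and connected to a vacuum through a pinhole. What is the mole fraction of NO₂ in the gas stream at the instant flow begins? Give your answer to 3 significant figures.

0.298

Effusion rate of each component ∝ n_i/√M_i (partial pressure × 1/√M).
Mole fraction of NO₂ in the effusate = (n_NO₂/√M_NO₂) / (n_NO₂/√M_NO₂ + n_Ne/√M_Ne)
= (1.89/√46.01) / (1.89/√46.01 + 2.95/√20.18) = 0.2786/(0.2786 + 0.6567) = 0.298.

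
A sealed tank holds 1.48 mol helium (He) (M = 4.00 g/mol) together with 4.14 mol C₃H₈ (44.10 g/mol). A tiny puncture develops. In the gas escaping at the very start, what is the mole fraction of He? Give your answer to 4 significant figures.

0.5428

Rate_i ∝ x_i/√M_i (Graham's law weighted by mole fraction), so the effusate composition follows n_i/√M_i.
So x_He in the escaping gas = (n_He/√M_He) / Σ(n_i/√M_i)
= (1.48/√4.00) / (1.48/√4.00 + 4.14/√44.10) = 0.7400/(0.7400 + 0.6234) = 0.5428.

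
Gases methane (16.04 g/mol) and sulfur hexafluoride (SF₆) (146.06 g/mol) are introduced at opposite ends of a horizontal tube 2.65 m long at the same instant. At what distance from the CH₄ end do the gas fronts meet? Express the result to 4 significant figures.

The fronts meet when d_CH₄ + d_SF₆ = L with d_CH₄/d_SF₆ = √(M_SF₆/M_CH₄) (Graham's law). Here √(M_SF₆/M_CH₄) = √(146.06/16.04) = 3.018.
With d_CH₄ + d_SF₆ = 2.65 m, d_SF₆ = 2.65/(1 + 3.018) = 0.6596 m.
d_CH₄ = 2.65 − 0.6596 = 1.990 m.

1.990 m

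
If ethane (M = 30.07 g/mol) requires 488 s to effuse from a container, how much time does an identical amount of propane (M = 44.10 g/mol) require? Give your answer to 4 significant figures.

591.0 s

From Graham's law, t_C₃H₈/t_C₂H₆ = √(M_C₃H₈/M_C₂H₆) = √(44.10/30.07) = √1.467 = 1.211.
So the time for C₃H₈ is 488 × 1.211 = 591.0 s.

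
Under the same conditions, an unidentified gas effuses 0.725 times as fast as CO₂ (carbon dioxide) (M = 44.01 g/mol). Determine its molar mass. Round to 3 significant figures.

Graham's law gives rate_X/rate_CO₂ = √(M_CO₂/M_X).
0.725 = √(44.01/M_X)
M_X = 44.01 / 0.725² = 44.01 / 0.5256 = 83.7 g/mol

83.7 g/mol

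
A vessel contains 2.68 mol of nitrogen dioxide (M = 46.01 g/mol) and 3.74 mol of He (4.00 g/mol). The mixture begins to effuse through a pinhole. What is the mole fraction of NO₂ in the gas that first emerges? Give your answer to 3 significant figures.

0.174

The effusion rate of species i is ∝ p_i/√M_i ∝ n_i/√M_i.
x_NO₂(eff) = (n_NO₂/√M_NO₂) / (n_NO₂/√M_NO₂ + n_He/√M_He)
= (2.68/√46.01) / (2.68/√46.01 + 3.74/√4.00) = 0.3951/(0.3951 + 1.870) = 0.174.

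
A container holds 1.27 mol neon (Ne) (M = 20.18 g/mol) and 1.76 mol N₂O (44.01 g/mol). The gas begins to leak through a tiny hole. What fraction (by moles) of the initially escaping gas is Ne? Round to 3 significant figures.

0.516

Effusion rate of each component ∝ n_i/√M_i (partial pressure × 1/√M).
So x_Ne in the escaping gas = (n_Ne/√M_Ne) / Σ(n_i/√M_i)
= (1.27/√20.18) / (1.27/√20.18 + 1.76/√44.01) = 0.2827/(0.2827 + 0.2653) = 0.516.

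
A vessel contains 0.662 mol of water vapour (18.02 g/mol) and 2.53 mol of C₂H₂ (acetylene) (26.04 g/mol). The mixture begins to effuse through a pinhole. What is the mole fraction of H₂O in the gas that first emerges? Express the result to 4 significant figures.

0.2393

Rate_i ∝ x_i/√M_i (Graham's law weighted by mole fraction), so the effusate composition follows n_i/√M_i.
x_H₂O(eff) = (n_H₂O/√M_H₂O) / (n_H₂O/√M_H₂O + n_C₂H₂/√M_C₂H₂)
= (0.662/√18.02) / (0.662/√18.02 + 2.53/√26.04) = 0.1559/(0.1559 + 0.4958) = 0.2393.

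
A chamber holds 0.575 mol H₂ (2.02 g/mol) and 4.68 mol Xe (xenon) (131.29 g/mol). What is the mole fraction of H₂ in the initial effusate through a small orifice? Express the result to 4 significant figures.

Each component's effusion rate ∝ (its partial pressure)·(1/√M) ∝ n_i/√M_i.
So x_H₂ in the escaping gas = (n_H₂/√M_H₂) / Σ(n_i/√M_i)
= (0.575/√2.02) / (0.575/√2.02 + 4.68/√131.29) = 0.4046/(0.4046 + 0.4084) = 0.4976.

0.4976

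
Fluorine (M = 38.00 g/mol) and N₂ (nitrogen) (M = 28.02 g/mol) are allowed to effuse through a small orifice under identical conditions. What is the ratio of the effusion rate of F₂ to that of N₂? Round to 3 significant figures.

Graham's law gives rate_F₂/rate_N₂ = √(M_N₂/M_F₂) = √(28.02/38.00) = √0.7374 = 0.859.

0.859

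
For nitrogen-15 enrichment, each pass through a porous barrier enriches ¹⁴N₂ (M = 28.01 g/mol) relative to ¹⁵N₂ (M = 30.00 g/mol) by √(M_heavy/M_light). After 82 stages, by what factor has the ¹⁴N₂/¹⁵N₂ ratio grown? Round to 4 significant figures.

16.68

After 82 stages the ratio has grown by (√(30.00/28.01))^82 = (30.00/28.01)^(82/2).
= 1.07105^41 = 16.68.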